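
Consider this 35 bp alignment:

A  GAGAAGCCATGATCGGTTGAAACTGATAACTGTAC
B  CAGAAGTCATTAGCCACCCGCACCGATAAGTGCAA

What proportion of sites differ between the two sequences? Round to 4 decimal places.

0.4286

The sequences differ at 15 of 35 positions.
p = 15/35 = 0.428571… ≈ 0.4286 (to 4 d.p.).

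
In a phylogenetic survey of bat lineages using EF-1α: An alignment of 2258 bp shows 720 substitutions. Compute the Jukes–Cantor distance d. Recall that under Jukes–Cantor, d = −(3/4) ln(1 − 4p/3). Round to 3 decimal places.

0.415

p = 720/2258 ≈ 0.318866.
d = −(3/4) ln(1 − 4p/3) = −0.75 ln(1 − 0.425155) = −0.75 ln(0.574845)
  = −0.75 × (-0.553655) = 0.415241 substitutions/site.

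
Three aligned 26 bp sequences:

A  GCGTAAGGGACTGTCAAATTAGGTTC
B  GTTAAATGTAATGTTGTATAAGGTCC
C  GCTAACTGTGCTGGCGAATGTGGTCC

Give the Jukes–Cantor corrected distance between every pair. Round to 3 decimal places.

A–B: 11/26 sites differ → p ≈ 0.423077, d = −0.75 ln(1 − 0.564103) = 0.622762 ≈ 0.623.
A–C: 11/26 sites differ → p ≈ 0.423077, d = −0.75 ln(1 − 0.564103) = 0.622762 ≈ 0.623.
B–C: 9/26 sites differ → p ≈ 0.346154, d = −0.75 ln(1 − 0.461539) = 0.464280 ≈ 0.464.

d(A,B) = 0.623, d(A,C) = 0.623, d(B,C) = 0.464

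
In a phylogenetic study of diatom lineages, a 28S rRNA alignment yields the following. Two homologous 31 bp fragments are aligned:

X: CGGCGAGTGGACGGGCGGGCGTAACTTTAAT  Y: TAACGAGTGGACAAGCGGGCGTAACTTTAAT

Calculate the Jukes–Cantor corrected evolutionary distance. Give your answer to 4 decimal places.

0.1816

The sequences differ at 5 of 31 sites (1, 2, 3, 13, 14), so p = 5/31 ≈ 0.16129.
d = −(3/4) ln(1 − 4p/3) = −0.75 ln(1 − 0.215053) = −0.75 ln(0.784947)
  = −0.75 × (-0.242139) = 0.181604 substitutions/site.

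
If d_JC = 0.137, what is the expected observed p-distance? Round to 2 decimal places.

0.13

p = (3/4)(1 − e^(−4d/3)) = 0.75 × (1 − e^(-0.182667)) = 0.75 × (1 − 0.833046) = 0.125216.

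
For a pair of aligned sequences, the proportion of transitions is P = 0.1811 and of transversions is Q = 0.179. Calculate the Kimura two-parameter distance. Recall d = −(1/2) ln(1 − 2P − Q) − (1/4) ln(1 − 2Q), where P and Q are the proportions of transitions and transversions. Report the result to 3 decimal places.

0.500

Under the Kimura two-parameter model, d = −½ ln(1 − 2P − Q) − ¼ ln(1 − 2Q).
1 − 2P − Q = 0.4588, giving −½ ln(0.4588) = 0.389570.
1 − 2Q = 0.642, giving −¼ ln(0.642) = 0.110792.
d = 0.389570 + 0.110792 = 0.500362.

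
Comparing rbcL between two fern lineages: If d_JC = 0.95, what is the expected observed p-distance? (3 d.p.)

p = (3/4)(1 − e^(−4d/3)) = 0.75 × (1 − e^(-1.266667)) = 0.75 × (1 − 0.281769) = 0.538673.

0.539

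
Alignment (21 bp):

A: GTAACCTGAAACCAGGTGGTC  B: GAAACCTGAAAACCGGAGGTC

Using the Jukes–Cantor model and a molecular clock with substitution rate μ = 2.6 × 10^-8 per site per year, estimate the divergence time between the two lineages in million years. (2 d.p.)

The sequences differ at 4 of 21 sites (2, 12, 14, 17), so p = 4/21 ≈ 0.190476.
d = −(3/4) ln(1 − 4p/3) = −0.75 ln(1 − 0.253968) = −0.75 ln(0.746032)
  = −0.75 × (-0.292987) = 0.219740 substitutions/site.
Under a molecular clock d = 2μt, so t = d/(2μ) = 0.219740 / (2 × 2.6 × 10^-8) = 4.23 million years.

4.23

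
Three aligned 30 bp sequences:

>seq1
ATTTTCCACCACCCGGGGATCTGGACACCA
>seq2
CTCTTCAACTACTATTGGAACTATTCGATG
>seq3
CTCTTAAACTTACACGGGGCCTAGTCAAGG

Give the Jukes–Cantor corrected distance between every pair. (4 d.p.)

seq1–seq2: 16/30 sites differ → p ≈ 0.533333, d = −0.75 ln(1 − 0.711111) = 0.931285 ≈ 0.9313.
seq1–seq3: 16/30 sites differ → p ≈ 0.533333, d = −0.75 ln(1 − 0.711111) = 0.931285 ≈ 0.9313.
seq2–seq3: 11/30 sites differ → p ≈ 0.366667, d = −0.75 ln(1 − 0.488889) = 0.503376 ≈ 0.5034.

d(seq1,seq2) = 0.9313, d(seq1,seq3) = 0.9313, d(seq2,seq3) = 0.5034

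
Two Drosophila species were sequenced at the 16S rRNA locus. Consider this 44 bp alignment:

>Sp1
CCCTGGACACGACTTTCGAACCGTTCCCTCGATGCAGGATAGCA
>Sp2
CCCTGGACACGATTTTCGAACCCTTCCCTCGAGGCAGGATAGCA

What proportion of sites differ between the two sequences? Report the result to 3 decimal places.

The sequences differ at 3 of 44 positions (sites 13, 23, 33).
p = 3/44 = 0.068181… ≈ 0.068 (to 3 d.p.).

0.068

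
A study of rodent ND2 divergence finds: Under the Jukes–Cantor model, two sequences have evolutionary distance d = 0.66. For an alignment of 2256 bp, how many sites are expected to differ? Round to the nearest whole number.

Invert JC69: p = (3/4)(1 − e^(−4d/3)) = 0.75 × (1 − e^(-0.88)) = 0.75 × (1 − 0.414783) = 0.438913.
Expected differing sites = pL ≈ 0.438913 × 2256 = 990.187728 ≈ 990.

990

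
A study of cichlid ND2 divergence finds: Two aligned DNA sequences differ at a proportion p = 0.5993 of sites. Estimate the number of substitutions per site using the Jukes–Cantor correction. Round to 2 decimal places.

1.20

d = −(3/4) ln(1 − 4p/3) = −0.75 ln(1 − 0.799067) = −0.75 ln(0.200933)
  = −0.75 × (-1.604784) = 1.203588 substitutions/site.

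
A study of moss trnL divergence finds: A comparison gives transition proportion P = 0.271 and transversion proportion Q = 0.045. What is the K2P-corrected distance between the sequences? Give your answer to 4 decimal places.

Under the Kimura two-parameter model, d = −½ ln(1 − 2P − Q) − ¼ ln(1 − 2Q).
1 − 2P − Q = 0.413, giving −½ ln(0.413) = 0.442154.
1 − 2Q = 0.91, giving −¼ ln(0.91) = 0.023578.
d = 0.442154 + 0.023578 = 0.465732.

0.4657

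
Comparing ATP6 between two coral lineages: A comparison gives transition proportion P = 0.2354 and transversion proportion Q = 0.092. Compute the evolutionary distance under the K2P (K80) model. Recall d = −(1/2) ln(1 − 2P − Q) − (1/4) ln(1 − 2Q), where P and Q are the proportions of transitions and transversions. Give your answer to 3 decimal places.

0.465

Under the Kimura two-parameter model, d = −½ ln(1 − 2P − Q) − ¼ ln(1 − 2Q).
1 − 2P − Q = 0.4372, giving −½ ln(0.4372) = 0.413682.
1 − 2Q = 0.816, giving −¼ ln(0.816) = 0.050835.
d = 0.413682 + 0.050835 = 0.464517.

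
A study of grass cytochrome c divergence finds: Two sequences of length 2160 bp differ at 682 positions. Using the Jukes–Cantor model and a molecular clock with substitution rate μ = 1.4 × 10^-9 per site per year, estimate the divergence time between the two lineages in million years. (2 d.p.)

146.37

p = 682/2160 ≈ 0.315741.
d = −(3/4) ln(1 − 4p/3) = −0.75 ln(1 − 0.420988) = −0.75 ln(0.579012)
  = −0.75 × (-0.546432) = 0.409824 substitutions/site.
Under a molecular clock d = 2μt, so t = d/(2μ) = 0.409824 / (2 × 1.4 × 10^-9) = 146.37 million years.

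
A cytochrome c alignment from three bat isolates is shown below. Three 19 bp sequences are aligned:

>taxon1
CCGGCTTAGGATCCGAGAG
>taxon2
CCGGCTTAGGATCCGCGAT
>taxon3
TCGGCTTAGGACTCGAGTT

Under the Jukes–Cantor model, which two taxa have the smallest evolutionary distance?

taxon1–taxon2: 2/19 differ, p = 0.105, d = 0.113.
taxon1–taxon3: 5/19 differ, p = 0.263, d = 0.324.
taxon2–taxon3: 5/19 differ, p = 0.263, d = 0.324.
The smallest distance is between taxon1 and taxon2.

taxon1 and taxon2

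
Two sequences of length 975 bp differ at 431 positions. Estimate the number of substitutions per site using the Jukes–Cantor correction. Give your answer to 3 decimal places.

p = 431/975 ≈ 0.442051.
d = −(3/4) ln(1 − 4p/3) = −0.75 ln(1 − 0.589401) = −0.75 ln(0.410599)
  = −0.75 × (-0.890138) = 0.667604 substitutions/site.

0.668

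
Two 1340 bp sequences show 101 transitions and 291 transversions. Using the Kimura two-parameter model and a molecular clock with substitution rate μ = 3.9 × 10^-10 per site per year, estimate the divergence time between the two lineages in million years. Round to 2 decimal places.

476.66

P = 101/1340 ≈ 0.075373 and Q = 291/1340 ≈ 0.217164.
Under the Kimura two-parameter model, d = −½ ln(1 − 2P − Q) − ¼ ln(1 − 2Q).
1 − 2P − Q = 0.63209, giving −½ ln(0.63209) = 0.229362.
1 − 2Q = 0.565672, giving −¼ ln(0.565672) = 0.142435.
d = 0.229362 + 0.142435 = 0.371797.
Under a molecular clock d = 2μt, so t = d/(2μ) = 0.371797 / (2 × 3.9 × 10^-10) = 476.66 million years.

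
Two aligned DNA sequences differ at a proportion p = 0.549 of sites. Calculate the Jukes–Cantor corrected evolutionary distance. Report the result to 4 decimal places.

0.9876

d = −(3/4) ln(1 − 4p/3) = −0.75 ln(1 − 0.732) = −0.75 ln(0.268)
  = −0.75 × (-1.316768) = 0.987576 substitutions/site.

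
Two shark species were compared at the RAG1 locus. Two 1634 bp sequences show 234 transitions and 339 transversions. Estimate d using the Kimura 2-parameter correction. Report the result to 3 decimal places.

P = 234/1634 ≈ 0.143207 and Q = 339/1634 ≈ 0.207466.
Under the Kimura two-parameter model, d = −½ ln(1 − 2P − Q) − ¼ ln(1 − 2Q).
1 − 2P − Q = 0.50612, giving −½ ln(0.50612) = 0.340491.
1 − 2Q = 0.585068, giving −¼ ln(0.585068) = 0.134007.
d = 0.340491 + 0.134007 = 0.474498.

0.474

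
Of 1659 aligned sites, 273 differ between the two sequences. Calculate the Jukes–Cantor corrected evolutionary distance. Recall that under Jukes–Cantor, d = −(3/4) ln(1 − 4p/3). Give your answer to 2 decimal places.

p = 273/1659 ≈ 0.164557.
d = −(3/4) ln(1 − 4p/3) = −0.75 ln(1 − 0.219409) = −0.75 ln(0.780591)
  = −0.75 × (-0.247704) = 0.185778 substitutions/site.

0.19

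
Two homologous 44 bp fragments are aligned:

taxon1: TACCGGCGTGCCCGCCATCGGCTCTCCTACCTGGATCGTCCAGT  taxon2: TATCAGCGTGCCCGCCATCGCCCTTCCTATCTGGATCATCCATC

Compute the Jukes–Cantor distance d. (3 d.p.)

0.239

The sequences differ at 9 of 44 sites (3, 5, 21, 23, 24, 30, 38, 43, 44), so p = 9/44 ≈ 0.204545.
d = −(3/4) ln(1 − 4p/3) = −0.75 ln(1 − 0.272727) = −0.75 ln(0.727273)
  = −0.75 × (-0.318453) = 0.238840 substitutions/site.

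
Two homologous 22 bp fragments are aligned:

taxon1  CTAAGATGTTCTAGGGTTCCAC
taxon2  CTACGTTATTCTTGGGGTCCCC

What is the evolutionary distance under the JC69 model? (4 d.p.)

The sequences differ at 6 of 22 sites (4, 6, 8, 13, 17, 21), so p = 6/22 ≈ 0.272727.
d = −(3/4) ln(1 − 4p/3) = −0.75 ln(1 − 0.363636) = −0.75 ln(0.636364)
  = −0.75 × (-0.451985) = 0.338989 substitutions/site.

0.3390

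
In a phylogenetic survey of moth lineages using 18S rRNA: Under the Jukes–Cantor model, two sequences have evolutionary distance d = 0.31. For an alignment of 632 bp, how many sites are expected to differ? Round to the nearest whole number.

Invert JC69: p = (3/4)(1 − e^(−4d/3)) = 0.75 × (1 − e^(-0.413333)) = 0.75 × (1 − 0.661442) = 0.253919.
Expected differing sites = pL ≈ 0.253919 × 632 = 160.476808 ≈ 160.

160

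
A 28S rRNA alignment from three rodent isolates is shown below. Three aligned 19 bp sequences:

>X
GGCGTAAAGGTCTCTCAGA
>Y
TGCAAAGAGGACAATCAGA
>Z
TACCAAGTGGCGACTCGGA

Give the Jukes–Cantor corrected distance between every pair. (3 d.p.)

X–Y: 7/19 sites differ → p ≈ 0.368421, d = −0.75 ln(1 − 0.491228) = 0.506816 ≈ 0.507.
X–Z: 10/19 sites differ → p ≈ 0.526316, d = −0.75 ln(1 − 0.701755) = 0.907380 ≈ 0.907.
Y–Z: 7/19 sites differ → p ≈ 0.368421, d = −0.75 ln(1 − 0.491228) = 0.506816 ≈ 0.507.

d(X,Y) = 0.507, d(X,Z) = 0.907, d(Y,Z) = 0.507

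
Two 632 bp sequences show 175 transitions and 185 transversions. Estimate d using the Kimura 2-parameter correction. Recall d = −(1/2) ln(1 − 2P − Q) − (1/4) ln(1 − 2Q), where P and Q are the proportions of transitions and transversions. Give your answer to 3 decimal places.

P = 175/632 ≈ 0.276899 and Q = 185/632 ≈ 0.292722.
Under the Kimura two-parameter model, d = −½ ln(1 − 2P − Q) − ¼ ln(1 − 2Q).
1 − 2P − Q = 0.15348, giving −½ ln(0.15348) = 0.937093.
1 − 2Q = 0.414556, giving −¼ ln(0.414556) = 0.220137.
d = 0.937093 + 0.220137 = 1.157230.

1.157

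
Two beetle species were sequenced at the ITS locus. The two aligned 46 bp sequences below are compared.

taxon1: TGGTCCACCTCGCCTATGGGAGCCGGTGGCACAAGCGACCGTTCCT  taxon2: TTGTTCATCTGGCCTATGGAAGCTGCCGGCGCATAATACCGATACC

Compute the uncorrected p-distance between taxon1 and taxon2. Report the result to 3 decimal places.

The sequences differ at 16 of 46 positions.
p = 16/46 = 0.347826… ≈ 0.348 (to 3 d.p.).

0.348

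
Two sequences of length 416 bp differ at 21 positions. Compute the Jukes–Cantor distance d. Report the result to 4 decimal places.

0.0523

p = 21/416 ≈ 0.050481.
d = −(3/4) ln(1 − 4p/3) = −0.75 ln(1 − 0.067308) = −0.75 ln(0.932692)
  = −0.75 × (-0.069680) = 0.052260 substitutions/site.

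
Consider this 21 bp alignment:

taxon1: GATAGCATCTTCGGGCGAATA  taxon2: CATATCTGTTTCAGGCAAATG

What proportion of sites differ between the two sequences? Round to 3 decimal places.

The sequences differ at 8 of 21 positions (sites 1, 5, 7, 8, 9, 13, 17, 21).
p = 8/21 = 0.380952… ≈ 0.381 (to 3 d.p.).

0.381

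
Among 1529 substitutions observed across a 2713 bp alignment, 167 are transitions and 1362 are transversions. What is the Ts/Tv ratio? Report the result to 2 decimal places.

0.12

R = 167/1362 = 0.122613… ≈ 0.12 (to 2 d.p.).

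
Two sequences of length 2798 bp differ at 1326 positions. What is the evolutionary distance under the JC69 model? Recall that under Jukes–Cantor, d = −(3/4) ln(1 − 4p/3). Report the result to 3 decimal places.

p = 1326/2798 ≈ 0.47391.
d = −(3/4) ln(1 − 4p/3) = −0.75 ln(1 − 0.63188) = −0.75 ln(0.36812)
  = −0.75 × (-0.999346) = 0.749510 substitutions/site.

0.750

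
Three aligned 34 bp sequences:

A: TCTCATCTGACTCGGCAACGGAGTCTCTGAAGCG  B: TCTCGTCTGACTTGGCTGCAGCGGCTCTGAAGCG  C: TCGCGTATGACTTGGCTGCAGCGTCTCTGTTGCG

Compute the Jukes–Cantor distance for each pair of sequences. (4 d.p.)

d(A,B) = 0.2407, d(A,C) = 0.3734, d(B,C) = 0.1637

A–B: 7/34 sites differ → p ≈ 0.205882, d = −0.75 ln(1 − 0.274509) = 0.240680 ≈ 0.2407.
A–C: 10/34 sites differ → p ≈ 0.294118, d = −0.75 ln(1 − 0.392157) = 0.373379 ≈ 0.3734.
B–C: 5/34 sites differ → p ≈ 0.147059, d = −0.75 ln(1 − 0.196079) = 0.163691 ≈ 0.1637.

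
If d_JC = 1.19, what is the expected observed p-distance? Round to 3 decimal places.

p = (3/4)(1 − e^(−4d/3)) = 0.75 × (1 − e^(-1.586667)) = 0.75 × (1 − 0.204606) = 0.596546.

0.597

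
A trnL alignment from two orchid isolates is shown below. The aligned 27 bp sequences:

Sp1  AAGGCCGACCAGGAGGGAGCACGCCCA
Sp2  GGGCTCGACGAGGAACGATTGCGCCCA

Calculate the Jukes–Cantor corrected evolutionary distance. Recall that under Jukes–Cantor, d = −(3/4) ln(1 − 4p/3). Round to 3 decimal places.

0.511

The sequences differ at 10 of 27 sites (1, 2, 4, 5, 10, 15, 16, 19, 20, 21), so p = 10/27 ≈ 0.37037.
d = −(3/4) ln(1 − 4p/3) = −0.75 ln(1 − 0.493827) = −0.75 ln(0.506173)
  = −0.75 × (-0.680877) = 0.510658 substitutions/site.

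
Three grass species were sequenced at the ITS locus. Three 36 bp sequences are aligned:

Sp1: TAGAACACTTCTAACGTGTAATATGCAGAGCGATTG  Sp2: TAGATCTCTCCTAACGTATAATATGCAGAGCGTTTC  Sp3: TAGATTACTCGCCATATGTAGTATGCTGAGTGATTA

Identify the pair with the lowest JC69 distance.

Sp1 and Sp2

Sp1–Sp2: 6/36 differ, p = 0.167, d = 0.188.
Sp1–Sp3: 12/36 differ, p = 0.333, d = 0.441.
Sp2–Sp3: 13/36 differ, p = 0.361, d = 0.493.
The smallest distance is between Sp1 and Sp2.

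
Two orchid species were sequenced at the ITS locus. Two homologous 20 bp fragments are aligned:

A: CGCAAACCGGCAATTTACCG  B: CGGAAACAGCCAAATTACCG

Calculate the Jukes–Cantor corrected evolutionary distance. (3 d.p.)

0.233

The sequences differ at 4 of 20 sites (3, 8, 10, 14), so p = 4/20 = 0.2.
d = −(3/4) ln(1 − 4p/3) = −0.75 ln(1 − 0.266667) = −0.75 ln(0.733333)
  = −0.75 × (-0.310155) = 0.232616 substitutions/site.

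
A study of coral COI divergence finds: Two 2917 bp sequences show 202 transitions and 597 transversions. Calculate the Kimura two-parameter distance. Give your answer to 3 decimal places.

P = 202/2917 ≈ 0.069249 and Q = 597/2917 ≈ 0.204662.
Under the Kimura two-parameter model, d = −½ ln(1 − 2P − Q) − ¼ ln(1 − 2Q).
1 − 2P − Q = 0.65684, giving −½ ln(0.65684) = 0.210157.
1 − 2Q = 0.590676, giving −¼ ln(0.590676) = 0.131622.
d = 0.210157 + 0.131622 = 0.341779.

0.342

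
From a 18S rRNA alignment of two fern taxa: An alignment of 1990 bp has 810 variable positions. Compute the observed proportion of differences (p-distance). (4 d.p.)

0.4070

p = 810/1990 = 0.407035… ≈ 0.4070 (to 4 d.p.).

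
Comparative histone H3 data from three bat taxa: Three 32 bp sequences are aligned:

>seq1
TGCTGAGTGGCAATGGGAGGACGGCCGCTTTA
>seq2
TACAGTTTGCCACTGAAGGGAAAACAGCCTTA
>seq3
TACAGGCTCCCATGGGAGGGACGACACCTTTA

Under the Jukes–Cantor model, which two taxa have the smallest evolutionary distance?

seq1–seq2: 14/32 differ, p = 0.438, d = 0.657.
seq1–seq3: 13/32 differ, p = 0.406, d = 0.585.
seq2–seq3: 10/32 differ, p = 0.313, d = 0.404.
The smallest distance is between seq2 and seq3.

seq2 and seq3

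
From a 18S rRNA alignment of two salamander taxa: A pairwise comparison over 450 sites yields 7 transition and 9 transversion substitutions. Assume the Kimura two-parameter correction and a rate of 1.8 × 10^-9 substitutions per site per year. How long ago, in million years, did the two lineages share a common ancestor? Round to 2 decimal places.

P = 7/450 ≈ 0.015556 and Q = 9/450 = 0.02.
Under the Kimura two-parameter model, d = −½ ln(1 − 2P − Q) − ¼ ln(1 − 2Q).
1 − 2P − Q = 0.948888, giving −½ ln(0.948888) = 0.026232.
1 − 2Q = 0.96, giving −¼ ln(0.96) = 0.010205.
d = 0.026232 + 0.010205 = 0.036437.
Under a molecular clock d = 2μt, so t = d/(2μ) = 0.036437 / (2 × 1.8 × 10^-9) = 10.12 million years.

10.12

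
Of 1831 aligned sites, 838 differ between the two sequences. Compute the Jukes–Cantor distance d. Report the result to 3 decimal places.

0.707

p = 838/1831 ≈ 0.457673.
d = −(3/4) ln(1 − 4p/3) = −0.75 ln(1 − 0.610231) = −0.75 ln(0.389769)
  = −0.75 × (-0.942201) = 0.706651 substitutions/site.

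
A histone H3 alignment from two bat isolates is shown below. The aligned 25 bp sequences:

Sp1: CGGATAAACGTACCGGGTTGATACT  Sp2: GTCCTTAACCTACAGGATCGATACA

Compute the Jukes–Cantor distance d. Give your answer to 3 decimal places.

0.572

The sequences differ at 10 of 25 sites (1, 2, 3, 4, 6, 10, 14, 17, 19, 25), so p = 10/25 = 0.4.
d = −(3/4) ln(1 − 4p/3) = −0.75 ln(1 − 0.533333) = −0.75 ln(0.466667)
  = −0.75 × (-0.762139) = 0.571604 substitutions/site.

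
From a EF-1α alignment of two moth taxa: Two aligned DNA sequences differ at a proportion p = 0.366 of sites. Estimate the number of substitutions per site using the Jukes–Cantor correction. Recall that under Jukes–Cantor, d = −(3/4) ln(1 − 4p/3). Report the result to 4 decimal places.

0.5021

d = −(3/4) ln(1 − 4p/3) = −0.75 ln(1 − 0.488) = −0.75 ln(0.512)
  = −0.75 × (-0.669431) = 0.502073 substitutions/site.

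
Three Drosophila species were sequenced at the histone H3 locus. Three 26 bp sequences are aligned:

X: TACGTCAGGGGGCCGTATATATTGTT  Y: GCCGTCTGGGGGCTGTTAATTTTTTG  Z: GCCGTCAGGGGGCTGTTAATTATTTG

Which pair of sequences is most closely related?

Y and Z

X–Y: 9/26 differ, p = 0.346, d = 0.464.
X–Z: 9/26 differ, p = 0.346, d = 0.464.
Y–Z: 2/26 differ, p = 0.077, d = 0.081.
The smallest distance is between Y and Z.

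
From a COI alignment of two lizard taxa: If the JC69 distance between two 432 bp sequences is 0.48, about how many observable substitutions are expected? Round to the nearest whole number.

153

Invert JC69: p = (3/4)(1 − e^(−4d/3)) = 0.75 × (1 − e^(-0.64)) = 0.75 × (1 − 0.527292) = 0.354531.
Expected differing sites = pL ≈ 0.354531 × 432 = 153.157392 ≈ 153.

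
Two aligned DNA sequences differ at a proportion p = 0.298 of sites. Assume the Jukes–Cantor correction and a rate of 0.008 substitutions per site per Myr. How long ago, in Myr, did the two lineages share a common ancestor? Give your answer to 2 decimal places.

23.74

d = −(3/4) ln(1 − 4p/3) = −0.75 ln(1 − 0.397333) = −0.75 ln(0.602667)
  = −0.75 × (-0.506390) = 0.379793 substitutions/site.
Under a molecular clock d = 2μt, so t = d/(2μ) = 0.379793 / (2 × 0.008) = 23.74 Myr.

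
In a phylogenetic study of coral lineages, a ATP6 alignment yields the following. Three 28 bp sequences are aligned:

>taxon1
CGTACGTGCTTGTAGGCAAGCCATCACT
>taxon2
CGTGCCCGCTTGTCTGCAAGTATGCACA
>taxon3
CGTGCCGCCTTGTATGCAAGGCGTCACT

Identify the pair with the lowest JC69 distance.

taxon1 and taxon3

taxon1–taxon2: 10/28 differ, p = 0.357, d = 0.485.
taxon1–taxon3: 7/28 differ, p = 0.250, d = 0.304.
taxon2–taxon3: 8/28 differ, p = 0.286, d = 0.360.
The smallest distance is between taxon1 and taxon3.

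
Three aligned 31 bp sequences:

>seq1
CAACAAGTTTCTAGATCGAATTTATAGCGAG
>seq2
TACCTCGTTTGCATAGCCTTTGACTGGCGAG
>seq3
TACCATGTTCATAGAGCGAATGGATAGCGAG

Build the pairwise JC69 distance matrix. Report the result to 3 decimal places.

d(seq1,seq2) = 0.777, d(seq1,seq3) = 0.316, d(seq2,seq3) = 0.544

seq1–seq2: 15/31 sites differ → p ≈ 0.483871, d = −0.75 ln(1 − 0.645161) = 0.777068 ≈ 0.777.
seq1–seq3: 8/31 sites differ → p ≈ 0.258065, d = −0.75 ln(1 − 0.344087) = 0.316295 ≈ 0.316.
seq2–seq3: 12/31 sites differ → p ≈ 0.387097, d = −0.75 ln(1 − 0.516129) = 0.544453 ≈ 0.544.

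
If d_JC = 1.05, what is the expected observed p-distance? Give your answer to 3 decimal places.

p = (3/4)(1 − e^(−4d/3)) = 0.75 × (1 − e^(-1.4)) = 0.75 × (1 − 0.246597) = 0.565052.

0.565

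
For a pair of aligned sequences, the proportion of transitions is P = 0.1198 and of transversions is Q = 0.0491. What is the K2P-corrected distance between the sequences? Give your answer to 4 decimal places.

0.1962

Under the Kimura two-parameter model, d = −½ ln(1 − 2P − Q) − ¼ ln(1 − 2Q).
1 − 2P − Q = 0.7113, giving −½ ln(0.7113) = 0.170330.
1 − 2Q = 0.9018, giving −¼ ln(0.9018) = 0.025841.
d = 0.170330 + 0.025841 = 0.196171.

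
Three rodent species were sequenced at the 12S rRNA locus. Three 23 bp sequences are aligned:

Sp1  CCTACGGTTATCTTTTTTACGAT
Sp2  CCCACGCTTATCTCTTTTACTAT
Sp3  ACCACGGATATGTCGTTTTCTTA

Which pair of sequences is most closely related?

Sp1–Sp2: 4/23 differ, p = 0.174, d = 0.198.
Sp1–Sp3: 10/23 differ, p = 0.435, d = 0.650.
Sp2–Sp3: 8/23 differ, p = 0.348, d = 0.467.
The smallest distance is between Sp1 and Sp2.

Sp1 and Sp2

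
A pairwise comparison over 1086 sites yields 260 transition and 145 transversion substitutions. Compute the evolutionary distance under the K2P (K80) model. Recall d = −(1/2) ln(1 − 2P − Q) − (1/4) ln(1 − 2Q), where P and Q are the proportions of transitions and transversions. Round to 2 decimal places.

0.55

P = 260/1086 ≈ 0.239411 and Q = 145/1086 ≈ 0.133517.
Under the Kimura two-parameter model, d = −½ ln(1 − 2P − Q) − ¼ ln(1 − 2Q).
1 − 2P − Q = 0.387661, giving −½ ln(0.387661) = 0.473812.
1 − 2Q = 0.732966, giving −¼ ln(0.732966) = 0.077664.
d = 0.473812 + 0.077664 = 0.551476.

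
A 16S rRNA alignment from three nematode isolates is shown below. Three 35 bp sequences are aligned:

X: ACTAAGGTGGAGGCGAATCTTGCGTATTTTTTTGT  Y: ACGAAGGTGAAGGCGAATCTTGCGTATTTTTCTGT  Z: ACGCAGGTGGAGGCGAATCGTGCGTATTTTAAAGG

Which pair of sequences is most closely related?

X and Y

X–Y: 3/35 differ, p = 0.086, d = 0.091.
X–Z: 7/35 differ, p = 0.200, d = 0.233.
Y–Z: 7/35 differ, p = 0.200, d = 0.233.
The smallest distance is between X and Y.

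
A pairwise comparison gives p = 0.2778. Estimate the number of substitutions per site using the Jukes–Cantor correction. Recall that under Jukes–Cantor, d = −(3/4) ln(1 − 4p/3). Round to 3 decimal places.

0.347

d = −(3/4) ln(1 − 4p/3) = −0.75 ln(1 − 0.3704) = −0.75 ln(0.6296)
  = −0.75 × (-0.462671) = 0.347003 substitutions/site.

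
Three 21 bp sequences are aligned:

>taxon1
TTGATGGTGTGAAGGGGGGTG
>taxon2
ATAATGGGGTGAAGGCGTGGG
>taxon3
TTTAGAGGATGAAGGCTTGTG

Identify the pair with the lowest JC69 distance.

taxon1 and taxon2

taxon1–taxon2: 6/21 differ, p = 0.286, d = 0.360.
taxon1–taxon3: 8/21 differ, p = 0.381, d = 0.532.
taxon2–taxon3: 7/21 differ, p = 0.333, d = 0.441.
The smallest distance is between taxon1 and taxon2.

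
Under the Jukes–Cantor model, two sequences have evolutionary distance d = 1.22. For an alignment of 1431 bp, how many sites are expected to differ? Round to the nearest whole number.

Invert JC69: p = (3/4)(1 − e^(−4d/3)) = 0.75 × (1 − e^(-1.626667)) = 0.75 × (1 − 0.196584) = 0.602562.
Expected differing sites = pL ≈ 0.602562 × 1431 = 862.266222 ≈ 862.

862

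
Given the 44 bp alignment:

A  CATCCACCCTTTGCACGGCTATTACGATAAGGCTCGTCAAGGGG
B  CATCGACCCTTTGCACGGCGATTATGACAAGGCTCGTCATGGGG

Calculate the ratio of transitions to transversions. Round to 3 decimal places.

0.667

Transitions are A↔G and C↔T; transversions are all other mismatches.
Transitions: 2. Transversions: 3.
R = 2/3 = 0.666666… ≈ 0.667 (to 3 d.p.).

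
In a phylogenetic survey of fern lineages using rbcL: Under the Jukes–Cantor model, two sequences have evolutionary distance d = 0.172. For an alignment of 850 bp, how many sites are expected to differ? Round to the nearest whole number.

Invert JC69: p = (3/4)(1 − e^(−4d/3)) = 0.75 × (1 − e^(-0.229333)) = 0.75 × (1 − 0.795064) = 0.153702.
Expected differing sites = pL ≈ 0.153702 × 850 = 130.6467 ≈ 131.

131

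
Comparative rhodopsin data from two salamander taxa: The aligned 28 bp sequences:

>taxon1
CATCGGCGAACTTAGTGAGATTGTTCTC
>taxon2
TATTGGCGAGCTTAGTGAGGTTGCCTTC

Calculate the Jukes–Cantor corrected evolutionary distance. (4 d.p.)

The sequences differ at 7 of 28 sites (1, 4, 10, 20, 24, 25, 26), so p = 7/28 = 0.25.
d = −(3/4) ln(1 − 4p/3) = −0.75 ln(1 − 0.333333) = −0.75 ln(0.666667)
  = −0.75 × (-0.405465) = 0.304099 substitutions/site.

0.3041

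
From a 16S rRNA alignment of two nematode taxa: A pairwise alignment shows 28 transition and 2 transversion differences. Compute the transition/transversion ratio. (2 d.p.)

14.00

R = 28/2 = 14.00.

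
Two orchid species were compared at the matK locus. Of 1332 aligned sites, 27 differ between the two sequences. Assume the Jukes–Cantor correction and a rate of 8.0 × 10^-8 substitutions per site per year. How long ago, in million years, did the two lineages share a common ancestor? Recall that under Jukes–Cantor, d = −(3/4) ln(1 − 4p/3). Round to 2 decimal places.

0.13

p = 27/1332 ≈ 0.02027.
d = −(3/4) ln(1 − 4p/3) = −0.75 ln(1 − 0.027027) = −0.75 ln(0.972973)
  = −0.75 × (-0.027399) = 0.020549 substitutions/site.
Under a molecular clock d = 2μt, so t = d/(2μ) = 0.020549 / (2 × 8.0 × 10^-8) = 0.13 million years.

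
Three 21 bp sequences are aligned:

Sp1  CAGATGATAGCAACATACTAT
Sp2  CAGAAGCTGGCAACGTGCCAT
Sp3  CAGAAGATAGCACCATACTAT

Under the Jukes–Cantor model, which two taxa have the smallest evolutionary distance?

Sp1 and Sp3

Sp1–Sp2: 6/21 differ, p = 0.286, d = 0.360.
Sp1–Sp3: 2/21 differ, p = 0.095, d = 0.102.
Sp2–Sp3: 6/21 differ, p = 0.286, d = 0.360.
The smallest distance is between Sp1 and Sp3.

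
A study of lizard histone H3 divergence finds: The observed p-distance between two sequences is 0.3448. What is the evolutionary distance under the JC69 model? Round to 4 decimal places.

d = −(3/4) ln(1 − 4p/3) = −0.75 ln(1 − 0.459733) = −0.75 ln(0.540267)
  = −0.75 × (-0.615692) = 0.461769 substitutions/site.

0.4618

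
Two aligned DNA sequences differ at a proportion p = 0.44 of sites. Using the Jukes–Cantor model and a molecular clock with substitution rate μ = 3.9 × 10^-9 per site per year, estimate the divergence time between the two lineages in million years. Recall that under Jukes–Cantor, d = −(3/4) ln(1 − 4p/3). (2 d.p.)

d = −(3/4) ln(1 − 4p/3) = −0.75 ln(1 − 0.586667) = −0.75 ln(0.413333)
  = −0.75 × (-0.883502) = 0.662627 substitutions/site.
Under a molecular clock d = 2μt, so t = d/(2μ) = 0.662627 / (2 × 3.9 × 10^-9) = 84.95 million years.

84.95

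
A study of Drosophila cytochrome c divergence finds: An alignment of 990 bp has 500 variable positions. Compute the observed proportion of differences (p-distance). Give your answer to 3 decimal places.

0.505

p = 500/990 = 0.505050… ≈ 0.505 (to 3 d.p.).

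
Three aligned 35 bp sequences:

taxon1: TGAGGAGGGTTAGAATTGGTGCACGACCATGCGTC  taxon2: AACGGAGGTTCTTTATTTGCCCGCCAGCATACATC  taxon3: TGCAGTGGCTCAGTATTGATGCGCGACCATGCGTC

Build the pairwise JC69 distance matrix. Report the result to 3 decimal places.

d(taxon1,taxon2) = 0.705, d(taxon1,taxon3) = 0.273, d(taxon2,taxon3) = 0.635

taxon1–taxon2: 16/35 sites differ → p ≈ 0.457143, d = −0.75 ln(1 − 0.609524) = 0.705292 ≈ 0.705.
taxon1–taxon3: 8/35 sites differ → p ≈ 0.228571, d = −0.75 ln(1 − 0.304761) = 0.272625 ≈ 0.273.
taxon2–taxon3: 15/35 sites differ → p ≈ 0.428571, d = −0.75 ln(1 − 0.571428) = 0.635472 ≈ 0.635.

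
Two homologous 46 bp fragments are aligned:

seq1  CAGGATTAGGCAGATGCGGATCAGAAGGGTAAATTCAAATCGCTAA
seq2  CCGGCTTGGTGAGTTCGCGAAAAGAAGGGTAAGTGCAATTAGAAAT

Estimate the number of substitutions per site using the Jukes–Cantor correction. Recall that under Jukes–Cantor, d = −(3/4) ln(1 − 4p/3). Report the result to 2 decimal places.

The sequences differ at 18 of 46 sites, so p = 18/46 ≈ 0.391304.
d = −(3/4) ln(1 − 4p/3) = −0.75 ln(1 − 0.521739) = −0.75 ln(0.478261)
  = −0.75 × (-0.737599) = 0.553199 substitutions/site.

0.55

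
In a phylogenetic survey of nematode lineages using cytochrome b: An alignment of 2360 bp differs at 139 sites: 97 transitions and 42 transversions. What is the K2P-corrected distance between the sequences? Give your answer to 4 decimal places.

0.0617

P = 97/2360 ≈ 0.041102 and Q = 42/2360 ≈ 0.017797.
Under the Kimura two-parameter model, d = −½ ln(1 − 2P − Q) − ¼ ln(1 − 2Q).
1 − 2P − Q = 0.899999, giving −½ ln(0.899999) = 0.052681.
1 − 2Q = 0.964406, giving −¼ ln(0.964406) = 0.009061.
d = 0.052681 + 0.009061 = 0.061742.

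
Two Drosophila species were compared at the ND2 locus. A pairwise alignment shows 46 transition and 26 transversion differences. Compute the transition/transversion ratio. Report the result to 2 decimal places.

1.77

R = 46/26 = 1.769230… ≈ 1.77 (to 2 d.p.).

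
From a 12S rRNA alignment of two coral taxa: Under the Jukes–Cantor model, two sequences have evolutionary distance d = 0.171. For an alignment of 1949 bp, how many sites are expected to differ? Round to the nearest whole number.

Invert JC69: p = (3/4)(1 − e^(−4d/3)) = 0.75 × (1 − e^(-0.228)) = 0.75 × (1 − 0.796124) = 0.152907.
Expected differing sites = pL ≈ 0.152907 × 1949 = 298.015743 ≈ 298.

298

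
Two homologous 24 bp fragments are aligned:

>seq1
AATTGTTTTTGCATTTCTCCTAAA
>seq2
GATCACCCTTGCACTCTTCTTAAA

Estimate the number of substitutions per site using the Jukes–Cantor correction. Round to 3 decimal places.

0.608

The sequences differ at 10 of 24 sites (1, 4, 5, 6, 7, 8, 14, 16, 17, 20), so p = 10/24 ≈ 0.416667.
d = −(3/4) ln(1 − 4p/3) = −0.75 ln(1 − 0.555556) = −0.75 ln(0.444444)
  = −0.75 × (-0.810931) = 0.608198 substitutions/site.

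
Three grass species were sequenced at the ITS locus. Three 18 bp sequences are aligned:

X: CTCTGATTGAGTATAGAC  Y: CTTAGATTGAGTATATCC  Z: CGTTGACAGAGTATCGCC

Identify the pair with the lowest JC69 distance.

X–Y: 4/18 differ, p = 0.222, d = 0.264.
X–Z: 6/18 differ, p = 0.333, d = 0.441.
Y–Z: 6/18 differ, p = 0.333, d = 0.441.
The smallest distance is between X and Y.

X and Y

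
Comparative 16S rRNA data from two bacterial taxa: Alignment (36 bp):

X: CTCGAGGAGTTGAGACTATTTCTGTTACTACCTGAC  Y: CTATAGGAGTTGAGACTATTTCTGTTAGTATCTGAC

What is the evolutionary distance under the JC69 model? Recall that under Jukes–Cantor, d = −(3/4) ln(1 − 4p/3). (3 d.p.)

The sequences differ at 4 of 36 sites (3, 4, 28, 31), so p = 4/36 ≈ 0.111111.
d = −(3/4) ln(1 − 4p/3) = −0.75 ln(1 − 0.148148) = −0.75 ln(0.851852)
  = −0.75 × (-0.160342) = 0.120257 substitutions/site.

0.120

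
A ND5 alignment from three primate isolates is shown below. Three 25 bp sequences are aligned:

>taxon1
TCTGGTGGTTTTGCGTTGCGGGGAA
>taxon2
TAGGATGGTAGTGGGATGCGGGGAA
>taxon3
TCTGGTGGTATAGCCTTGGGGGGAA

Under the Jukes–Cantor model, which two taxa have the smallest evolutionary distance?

taxon1 and taxon3

taxon1–taxon2: 7/25 differ, p = 0.280, d = 0.351.
taxon1–taxon3: 4/25 differ, p = 0.160, d = 0.180.
taxon2–taxon3: 9/25 differ, p = 0.360, d = 0.490.
The smallest distance is between taxon1 and taxon3.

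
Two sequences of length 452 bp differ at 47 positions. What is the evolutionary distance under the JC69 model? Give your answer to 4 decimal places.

0.1119

p = 47/452 ≈ 0.103982.
d = −(3/4) ln(1 − 4p/3) = −0.75 ln(1 − 0.138643) = −0.75 ln(0.861357)
  = −0.75 × (-0.149246) = 0.111935 substitutions/site.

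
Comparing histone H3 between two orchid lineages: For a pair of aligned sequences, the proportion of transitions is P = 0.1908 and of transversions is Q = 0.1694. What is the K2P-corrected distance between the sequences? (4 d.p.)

0.5038

Under the Kimura two-parameter model, d = −½ ln(1 − 2P − Q) − ¼ ln(1 − 2Q).
1 − 2P − Q = 0.449, giving −½ ln(0.449) = 0.400366.
1 − 2Q = 0.6612, giving −¼ ln(0.6612) = 0.103425.
d = 0.400366 + 0.103425 = 0.503791.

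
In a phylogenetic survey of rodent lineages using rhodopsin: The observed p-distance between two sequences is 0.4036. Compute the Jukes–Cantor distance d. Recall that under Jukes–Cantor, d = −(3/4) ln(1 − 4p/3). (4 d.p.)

0.5794

d = −(3/4) ln(1 − 4p/3) = −0.75 ln(1 − 0.538133) = −0.75 ln(0.461867)
  = −0.75 × (-0.772478) = 0.579359 substitutions/site.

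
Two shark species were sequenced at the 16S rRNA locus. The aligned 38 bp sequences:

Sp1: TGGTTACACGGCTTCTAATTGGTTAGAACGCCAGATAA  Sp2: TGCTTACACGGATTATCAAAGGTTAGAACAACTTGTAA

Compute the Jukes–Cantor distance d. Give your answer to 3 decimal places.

0.366

The sequences differ at 11 of 38 sites, so p = 11/38 ≈ 0.289474.
d = −(3/4) ln(1 − 4p/3) = −0.75 ln(1 − 0.385965) = −0.75 ln(0.614035)
  = −0.75 × (-0.487703) = 0.365777 substitutions/site.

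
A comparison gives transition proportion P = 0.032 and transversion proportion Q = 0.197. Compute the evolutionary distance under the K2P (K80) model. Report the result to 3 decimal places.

Under the Kimura two-parameter model, d = −½ ln(1 − 2P − Q) − ¼ ln(1 − 2Q).
1 − 2P − Q = 0.739, giving −½ ln(0.739) = 0.151229.
1 − 2Q = 0.606, giving −¼ ln(0.606) = 0.125219.
d = 0.151229 + 0.125219 = 0.276448.

0.276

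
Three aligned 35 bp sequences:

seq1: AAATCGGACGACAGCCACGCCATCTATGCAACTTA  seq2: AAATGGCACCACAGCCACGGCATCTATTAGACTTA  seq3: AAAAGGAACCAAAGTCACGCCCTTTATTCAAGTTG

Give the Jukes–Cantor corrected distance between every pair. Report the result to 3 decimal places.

seq1–seq2: 7/35 sites differ → p = 0.2, d = −0.75 ln(1 − 0.266667) = 0.232617 ≈ 0.233.
seq1–seq3: 11/35 sites differ → p ≈ 0.314286, d = −0.75 ln(1 − 0.419048) = 0.407315 ≈ 0.407.
seq2–seq3: 11/35 sites differ → p ≈ 0.314286, d = −0.75 ln(1 − 0.419048) = 0.407315 ≈ 0.407.

d(seq1,seq2) = 0.233, d(seq1,seq3) = 0.407, d(seq2,seq3) = 0.407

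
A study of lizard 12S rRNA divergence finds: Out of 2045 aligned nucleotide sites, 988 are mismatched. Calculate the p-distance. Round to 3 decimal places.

p = 988/2045 = 0.483129… ≈ 0.483 (to 3 d.p.).

0.483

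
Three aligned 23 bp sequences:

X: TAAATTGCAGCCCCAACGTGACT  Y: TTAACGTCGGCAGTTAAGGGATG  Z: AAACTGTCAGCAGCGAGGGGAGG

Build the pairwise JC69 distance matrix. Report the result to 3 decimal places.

d(X,Y) = 1.051, d(X,Z) = 0.761, d(Y,Z) = 0.553

X–Y: 13/23 sites differ → p ≈ 0.565217, d = −0.75 ln(1 − 0.753623) = 1.050669 ≈ 1.051.
X–Z: 11/23 sites differ → p ≈ 0.478261, d = −0.75 ln(1 − 0.637681) = 0.761423 ≈ 0.761.
Y–Z: 9/23 sites differ → p ≈ 0.391304, d = −0.75 ln(1 − 0.521739) = 0.553199 ≈ 0.553.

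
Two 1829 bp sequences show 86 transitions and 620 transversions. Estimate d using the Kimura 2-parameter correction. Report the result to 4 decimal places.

0.5670

P = 86/1829 ≈ 0.04702 and Q = 620/1829 ≈ 0.338983.
Under the Kimura two-parameter model, d = −½ ln(1 − 2P − Q) − ¼ ln(1 − 2Q).
1 − 2P − Q = 0.566977, giving −½ ln(0.566977) = 0.283718.
1 − 2Q = 0.322034, giving −¼ ln(0.322034) = 0.283275.
d = 0.283718 + 0.283275 = 0.566993.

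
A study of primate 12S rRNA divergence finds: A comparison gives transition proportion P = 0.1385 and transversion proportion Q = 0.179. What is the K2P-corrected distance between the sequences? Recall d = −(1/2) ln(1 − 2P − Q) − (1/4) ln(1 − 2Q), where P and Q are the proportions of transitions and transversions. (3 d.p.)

Under the Kimura two-parameter model, d = −½ ln(1 − 2P − Q) − ¼ ln(1 − 2Q).
1 − 2P − Q = 0.544, giving −½ ln(0.544) = 0.304403.
1 − 2Q = 0.642, giving −¼ ln(0.642) = 0.110792.
d = 0.304403 + 0.110792 = 0.415195.

0.415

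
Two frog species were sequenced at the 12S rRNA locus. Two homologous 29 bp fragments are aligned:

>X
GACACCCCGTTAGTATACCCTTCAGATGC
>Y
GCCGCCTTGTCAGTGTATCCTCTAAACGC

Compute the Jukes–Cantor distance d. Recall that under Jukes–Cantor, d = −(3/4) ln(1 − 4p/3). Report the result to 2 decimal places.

The sequences differ at 11 of 29 sites, so p = 11/29 ≈ 0.37931.
d = −(3/4) ln(1 − 4p/3) = −0.75 ln(1 − 0.505747) = −0.75 ln(0.494253)
  = −0.75 × (-0.704708) = 0.528531 substitutions/site.

0.53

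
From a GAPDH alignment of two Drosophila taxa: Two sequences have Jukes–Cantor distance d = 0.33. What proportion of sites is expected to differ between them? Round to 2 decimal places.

0.27

p = (3/4)(1 − e^(−4d/3)) = 0.75 × (1 − e^(-0.44)) = 0.75 × (1 − 0.644036) = 0.266973.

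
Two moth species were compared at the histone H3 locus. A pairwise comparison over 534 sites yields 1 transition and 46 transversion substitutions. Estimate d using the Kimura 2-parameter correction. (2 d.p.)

0.09

P = 1/534 ≈ 0.001873 and Q = 46/534 ≈ 0.086142.
Under the Kimura two-parameter model, d = −½ ln(1 − 2P − Q) − ¼ ln(1 − 2Q).
1 − 2P − Q = 0.910112, giving −½ ln(0.910112) = 0.047094.
1 − 2Q = 0.827716, giving −¼ ln(0.827716) = 0.047271.
d = 0.047094 + 0.047271 = 0.094365.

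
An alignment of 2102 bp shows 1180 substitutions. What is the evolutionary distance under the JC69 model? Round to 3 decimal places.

1.035

p = 1180/2102 ≈ 0.56137.
d = −(3/4) ln(1 − 4p/3) = −0.75 ln(1 − 0.748493) = −0.75 ln(0.251507)
  = −0.75 × (-1.380284) = 1.035213 substitutions/site.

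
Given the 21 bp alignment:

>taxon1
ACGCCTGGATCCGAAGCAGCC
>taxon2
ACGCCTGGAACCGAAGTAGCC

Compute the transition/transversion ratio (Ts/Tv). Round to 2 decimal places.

Transitions are A↔G and C↔T; transversions are all other mismatches.
Transitions: 1. Transversions: 1.
R = 1/1 = 1.00.

1.00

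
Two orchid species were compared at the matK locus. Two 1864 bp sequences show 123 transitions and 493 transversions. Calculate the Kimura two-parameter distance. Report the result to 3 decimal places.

P = 123/1864 ≈ 0.065987 and Q = 493/1864 ≈ 0.264485.
Under the Kimura two-parameter model, d = −½ ln(1 − 2P − Q) − ¼ ln(1 − 2Q).
1 − 2P − Q = 0.603541, giving −½ ln(0.603541) = 0.252471.
1 − 2Q = 0.47103, giving −¼ ln(0.47103) = 0.188208.
d = 0.252471 + 0.188208 = 0.440679.

0.441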